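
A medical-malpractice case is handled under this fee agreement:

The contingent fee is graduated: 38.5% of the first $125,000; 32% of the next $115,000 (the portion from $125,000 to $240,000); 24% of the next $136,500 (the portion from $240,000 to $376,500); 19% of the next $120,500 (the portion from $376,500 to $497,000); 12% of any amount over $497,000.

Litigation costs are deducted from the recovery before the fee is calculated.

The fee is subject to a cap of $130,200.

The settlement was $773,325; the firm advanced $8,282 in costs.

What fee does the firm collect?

$130,200.00

Fee base (net of costs): $773,325 − $8,282 = $765,043
First $125,000 at 38.5% = $48,125.00
Next $115,000 at 32% = $36,800.00
Next $136,500 at 24% = $32,760.00
Next $120,500 at 19% = $22,895.00
Remaining $268,043 at 12% = $32,165.16
Fee: $48,125.00 + $36,800.00 + $32,760.00 + $22,895.00 + $32,165.16 = $172,745.16
$172,745.16 exceeds the $130,200 cap, so the fee is capped at $130,200.00.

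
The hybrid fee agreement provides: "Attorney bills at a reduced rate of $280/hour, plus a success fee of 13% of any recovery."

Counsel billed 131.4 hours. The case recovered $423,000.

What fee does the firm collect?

$91,782.00

Hourly: 131.4 × $280 = $36,792.00
Success fee: 13% of $423,000 = $54,990.00
Total: $36,792.00 + $54,990.00 = $91,782.00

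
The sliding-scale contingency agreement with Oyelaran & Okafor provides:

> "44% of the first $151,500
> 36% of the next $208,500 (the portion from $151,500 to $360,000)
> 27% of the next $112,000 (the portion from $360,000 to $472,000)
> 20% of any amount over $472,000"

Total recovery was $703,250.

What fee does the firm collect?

First $151,500 at 44% = $66,660.00
Next $208,500 at 36% = $75,060.00
Next $112,000 at 27% = $30,240.00
Remaining $231,250 at 20% = $46,250.00
Fee: $66,660.00 + $75,060.00 + $30,240.00 + $46,250.00 = $218,210.00

$218,210.00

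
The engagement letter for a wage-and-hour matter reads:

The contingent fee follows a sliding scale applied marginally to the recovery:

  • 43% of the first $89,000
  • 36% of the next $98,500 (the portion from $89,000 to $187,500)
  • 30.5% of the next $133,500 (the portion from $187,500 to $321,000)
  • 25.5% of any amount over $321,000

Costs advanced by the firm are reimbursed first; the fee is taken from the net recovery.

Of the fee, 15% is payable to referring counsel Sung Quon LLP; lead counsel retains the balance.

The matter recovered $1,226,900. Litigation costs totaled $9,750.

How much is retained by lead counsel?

Fee base (net of costs): $1,226,900 − $9,750 = $1,217,150
First $89,000 at 43% = $38,270.00
Next $98,500 at 36% = $35,460.00
Next $133,500 at 30.5% = $40,717.50
Remaining $896,150 at 25.5% = $228,518.25
Fee: $38,270.00 + $35,460.00 + $40,717.50 + $228,518.25 = $342,965.75
Referral share: 15% of $342,965.75 = $51,444.86; lead counsel retains $342,965.75 − $51,444.86 = $291,520.89.

$291,520.89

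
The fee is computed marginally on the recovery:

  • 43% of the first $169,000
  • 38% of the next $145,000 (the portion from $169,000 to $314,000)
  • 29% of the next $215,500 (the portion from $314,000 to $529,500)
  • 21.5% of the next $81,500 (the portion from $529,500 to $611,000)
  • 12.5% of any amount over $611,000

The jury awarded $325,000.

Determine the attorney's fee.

$130,960.00

First $169,000 at 43% = $72,670.00
Next $145,000 at 38% = $55,100.00
Remaining $11,000 at 29% = $3,190.00
Fee: $72,670.00 + $55,100.00 + $3,190.00 = $130,960.00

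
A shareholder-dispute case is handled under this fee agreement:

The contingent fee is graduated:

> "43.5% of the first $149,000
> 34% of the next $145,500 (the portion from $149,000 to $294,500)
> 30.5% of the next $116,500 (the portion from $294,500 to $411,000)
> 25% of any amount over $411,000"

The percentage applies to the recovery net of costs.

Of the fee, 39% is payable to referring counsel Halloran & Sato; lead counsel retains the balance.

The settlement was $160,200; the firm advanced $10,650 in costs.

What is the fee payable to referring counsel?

$25,350.78

Fee base (net of costs): $160,200 − $10,650 = $149,550
First $149,000 at 43.5% = $64,815.00
Remaining $550 at 34% = $187.00
Fee: $64,815.00 + $187.00 = $65,002.00
Referral share: 39% of $65,002.00 = $25,350.78; lead counsel retains $65,002.00 − $25,350.78 = $39,651.22.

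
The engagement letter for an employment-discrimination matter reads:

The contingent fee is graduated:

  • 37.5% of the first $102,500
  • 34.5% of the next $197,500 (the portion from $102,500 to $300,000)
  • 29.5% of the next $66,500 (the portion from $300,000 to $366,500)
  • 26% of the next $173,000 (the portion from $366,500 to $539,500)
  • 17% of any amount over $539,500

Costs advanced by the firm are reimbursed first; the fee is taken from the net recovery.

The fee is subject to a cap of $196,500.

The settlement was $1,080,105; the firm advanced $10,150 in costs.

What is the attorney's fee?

Fee base (net of costs): $1,080,105 − $10,150 = $1,069,955
First $102,500 at 37.5% = $38,437.50
Next $197,500 at 34.5% = $68,137.50
Next $66,500 at 29.5% = $19,617.50
Next $173,000 at 26% = $44,980.00
Remaining $530,455 at 17% = $90,177.35
Fee: $38,437.50 + $68,137.50 + $19,617.50 + $44,980.00 + $90,177.35 = $261,349.85
$261,349.85 exceeds the $196,500 cap, so the fee is capped at $196,500.00.

$196,500.00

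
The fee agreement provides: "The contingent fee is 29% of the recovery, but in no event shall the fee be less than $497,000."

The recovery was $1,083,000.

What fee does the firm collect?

$497,000.00

29% of $1,083,000 = $314,070.00
That is below the $497,000 minimum, so the minimum applies.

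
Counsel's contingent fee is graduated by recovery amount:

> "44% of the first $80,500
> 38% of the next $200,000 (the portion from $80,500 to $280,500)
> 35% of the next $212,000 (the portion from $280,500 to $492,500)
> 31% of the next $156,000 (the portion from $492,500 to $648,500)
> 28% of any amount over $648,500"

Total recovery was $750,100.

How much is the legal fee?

$262,428.00

First $80,500 at 44% = $35,420.00
Next $200,000 at 38% = $76,000.00
Next $212,000 at 35% = $74,200.00
Next $156,000 at 31% = $48,360.00
Remaining $101,600 at 28% = $28,448.00
Fee: $35,420.00 + $76,000.00 + $74,200.00 + $48,360.00 + $28,448.00 = $262,428.00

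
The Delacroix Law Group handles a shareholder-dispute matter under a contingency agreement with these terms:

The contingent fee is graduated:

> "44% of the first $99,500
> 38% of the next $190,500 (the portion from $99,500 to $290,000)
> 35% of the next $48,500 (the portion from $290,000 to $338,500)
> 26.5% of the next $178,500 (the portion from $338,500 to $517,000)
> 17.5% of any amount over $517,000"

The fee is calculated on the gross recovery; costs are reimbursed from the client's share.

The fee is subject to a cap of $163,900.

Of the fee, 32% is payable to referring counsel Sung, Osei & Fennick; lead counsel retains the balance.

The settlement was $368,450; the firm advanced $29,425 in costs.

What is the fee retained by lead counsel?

$95,935.59

Fee base is the gross recovery, $368,450; costs are reimbursed separately.
First $99,500 at 44% = $43,780.00
Next $190,500 at 38% = $72,390.00
Next $48,500 at 35% = $16,975.00
Remaining $29,950 at 26.5% = $7,936.75
Fee: $43,780.00 + $72,390.00 + $16,975.00 + $7,936.75 = $141,081.75
$141,081.75 is under the $163,900 cap.
Referral share: 32% of $141,081.75 = $45,146.16; lead counsel retains $141,081.75 − $45,146.16 = $95,935.59.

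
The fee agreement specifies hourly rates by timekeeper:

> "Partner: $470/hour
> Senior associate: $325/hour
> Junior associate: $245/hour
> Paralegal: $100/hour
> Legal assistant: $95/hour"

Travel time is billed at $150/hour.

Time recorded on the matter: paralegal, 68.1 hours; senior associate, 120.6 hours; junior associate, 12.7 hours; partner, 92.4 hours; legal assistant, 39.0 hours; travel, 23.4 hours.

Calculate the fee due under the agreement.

Partner: 92.4 × $470 = $43,428.00
Senior associate: 120.6 × $325 = $39,195.00
Junior associate: 12.7 × $245 = $3,111.50
Paralegal: 68.1 × $100 = $6,810.00
Legal assistant: 39.0 × $95 = $3,705.00
Subtotal: $43,428.00 + $39,195.00 + $3,111.50 + $6,810.00 + $3,705.00 = $96,249.50
Travel: 23.4 × $150 = $3,510.00
Total: $96,249.50 + $3,510.00 = $99,759.50

$99,759.50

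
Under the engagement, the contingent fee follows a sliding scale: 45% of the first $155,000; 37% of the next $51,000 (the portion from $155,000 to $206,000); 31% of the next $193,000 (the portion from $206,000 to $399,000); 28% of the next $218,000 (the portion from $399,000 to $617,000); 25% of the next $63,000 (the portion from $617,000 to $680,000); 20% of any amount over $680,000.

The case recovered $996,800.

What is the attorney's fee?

First $155,000 at 45% = $69,750.00
Next $51,000 at 37% = $18,870.00
Next $193,000 at 31% = $59,830.00
Next $218,000 at 28% = $61,040.00
Next $63,000 at 25% = $15,750.00
Remaining $316,800 at 20% = $63,360.00
Fee: $69,750.00 + $18,870.00 + $59,830.00 + $61,040.00 + $15,750.00 + $63,360.00 = $288,600.00

$288,600.00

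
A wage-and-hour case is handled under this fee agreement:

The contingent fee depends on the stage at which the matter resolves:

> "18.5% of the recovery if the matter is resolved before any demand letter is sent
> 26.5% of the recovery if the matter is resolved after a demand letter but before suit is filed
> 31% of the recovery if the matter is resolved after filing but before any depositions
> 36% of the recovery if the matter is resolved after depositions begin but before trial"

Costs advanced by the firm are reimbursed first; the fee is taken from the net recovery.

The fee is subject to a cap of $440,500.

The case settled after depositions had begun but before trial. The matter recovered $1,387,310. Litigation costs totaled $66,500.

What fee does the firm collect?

$440,500.00

Fee base (net of costs): $1,387,310 − $66,500 = $1,320,810
The matter settled after depositions had begun but before trial, so the 36% rate applies.
$1,320,810 × 36% = $475,491.60
$475,491.60 exceeds the $440,500 cap, so the fee is capped at $440,500.00.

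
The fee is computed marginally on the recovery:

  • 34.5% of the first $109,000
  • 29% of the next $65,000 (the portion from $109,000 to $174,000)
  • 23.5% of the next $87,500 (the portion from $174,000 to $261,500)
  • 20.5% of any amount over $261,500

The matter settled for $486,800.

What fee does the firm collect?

$123,204.00

First $109,000 at 34.5% = $37,605.00
Next $65,000 at 29% = $18,850.00
Next $87,500 at 23.5% = $20,562.50
Remaining $225,300 at 20.5% = $46,186.50
Fee: $37,605.00 + $18,850.00 + $20,562.50 + $46,186.50 = $123,204.00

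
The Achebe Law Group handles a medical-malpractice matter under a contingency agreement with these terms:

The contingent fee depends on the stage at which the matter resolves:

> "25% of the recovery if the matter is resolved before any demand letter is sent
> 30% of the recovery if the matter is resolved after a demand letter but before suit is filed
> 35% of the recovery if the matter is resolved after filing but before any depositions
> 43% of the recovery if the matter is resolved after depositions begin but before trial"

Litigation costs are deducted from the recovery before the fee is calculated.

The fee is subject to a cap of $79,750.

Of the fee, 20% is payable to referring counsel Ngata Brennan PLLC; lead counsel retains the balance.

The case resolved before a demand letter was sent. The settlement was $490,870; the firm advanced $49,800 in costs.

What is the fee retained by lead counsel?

$63,800.00

Fee base (net of costs): $490,870 − $49,800 = $441,070
The matter resolved before a demand letter was sent, so the 25% rate applies.
$441,070 × 25% = $110,267.50
$110,267.50 exceeds the $79,750 cap, so the fee is capped at $79,750.00.
Referral share: 20% of $79,750.00 = $15,950.00; lead counsel retains $79,750.00 − $15,950.00 = $63,800.00.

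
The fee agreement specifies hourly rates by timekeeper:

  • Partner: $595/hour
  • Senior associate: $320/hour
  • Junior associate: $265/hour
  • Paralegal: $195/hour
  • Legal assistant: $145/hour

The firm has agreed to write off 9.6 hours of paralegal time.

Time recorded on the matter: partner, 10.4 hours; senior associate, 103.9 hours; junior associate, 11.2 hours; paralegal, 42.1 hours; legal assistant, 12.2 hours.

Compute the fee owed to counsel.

$50,510.50

Partner: 10.4 × $595 = $6,188.00
Senior associate: 103.9 × $320 = $33,248.00
Junior associate: 11.2 × $265 = $2,968.00
Paralegal: 42.1 × $195 = $8,209.50
Legal assistant: 12.2 × $145 = $1,769.00
Subtotal: $52,382.50
Write-off: 9.6 × $195 = $1,872.00
Total: $52,382.50 − $1,872.00 = $50,510.50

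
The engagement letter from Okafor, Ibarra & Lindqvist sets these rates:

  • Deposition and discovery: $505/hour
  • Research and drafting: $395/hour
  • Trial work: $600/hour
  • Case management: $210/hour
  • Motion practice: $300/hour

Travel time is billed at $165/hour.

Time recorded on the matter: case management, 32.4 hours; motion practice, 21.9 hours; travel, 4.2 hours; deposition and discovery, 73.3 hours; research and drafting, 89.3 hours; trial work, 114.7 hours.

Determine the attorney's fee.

Deposition and discovery: 73.3 × $505 = $37,016.50
Research and drafting: 89.3 × $395 = $35,273.50
Trial work: 114.7 × $600 = $68,820.00
Case management: 32.4 × $210 = $6,804.00
Motion practice: 21.9 × $300 = $6,570.00
Subtotal: $37,016.50 + $35,273.50 + $68,820.00 + $6,804.00 + $6,570.00 = $154,484.00
Travel: 4.2 × $165 = $693.00
Total: $154,484.00 + $693.00 = $155,177.00

$155,177.00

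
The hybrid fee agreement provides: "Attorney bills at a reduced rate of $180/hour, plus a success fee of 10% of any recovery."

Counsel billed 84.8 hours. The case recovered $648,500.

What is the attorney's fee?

Hourly: 84.8 × $180 = $15,264.00
Success fee: 10% of $648,500 = $64,850.00
Total: $15,264.00 + $64,850.00 = $80,114.00

$80,114.00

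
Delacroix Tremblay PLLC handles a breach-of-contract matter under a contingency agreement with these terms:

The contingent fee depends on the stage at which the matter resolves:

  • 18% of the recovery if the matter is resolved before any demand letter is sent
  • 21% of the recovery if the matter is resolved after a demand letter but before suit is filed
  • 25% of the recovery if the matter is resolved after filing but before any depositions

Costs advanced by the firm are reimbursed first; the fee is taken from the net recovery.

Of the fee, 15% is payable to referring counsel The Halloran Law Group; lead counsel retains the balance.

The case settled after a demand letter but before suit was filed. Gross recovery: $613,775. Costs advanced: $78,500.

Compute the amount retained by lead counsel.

Fee base (net of costs): $613,775 − $78,500 = $535,275
The matter settled after a demand letter but before suit was filed, so the 21% rate applies.
$535,275 × 21% = $112,407.75
Referral share: 15% of $112,407.75 = $16,861.16; lead counsel retains $112,407.75 − $16,861.16 = $95,546.59.

$95,546.59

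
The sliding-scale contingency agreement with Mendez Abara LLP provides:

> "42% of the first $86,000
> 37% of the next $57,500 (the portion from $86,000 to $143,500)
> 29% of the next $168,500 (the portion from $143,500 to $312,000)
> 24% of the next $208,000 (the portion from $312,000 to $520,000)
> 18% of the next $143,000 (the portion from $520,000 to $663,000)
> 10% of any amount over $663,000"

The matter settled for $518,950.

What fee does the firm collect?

First $86,000 at 42% = $36,120.00
Next $57,500 at 37% = $21,275.00
Next $168,500 at 29% = $48,865.00
Remaining $206,950 at 24% = $49,668.00
Fee: $36,120.00 + $21,275.00 + $48,865.00 + $49,668.00 = $155,928.00

$155,928.00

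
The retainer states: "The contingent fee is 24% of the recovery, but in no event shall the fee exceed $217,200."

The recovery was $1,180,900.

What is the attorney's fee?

$217,200.00

24% of $1,180,900 = $283,416.00
That exceeds the $217,200 cap, so the fee is capped at $217,200.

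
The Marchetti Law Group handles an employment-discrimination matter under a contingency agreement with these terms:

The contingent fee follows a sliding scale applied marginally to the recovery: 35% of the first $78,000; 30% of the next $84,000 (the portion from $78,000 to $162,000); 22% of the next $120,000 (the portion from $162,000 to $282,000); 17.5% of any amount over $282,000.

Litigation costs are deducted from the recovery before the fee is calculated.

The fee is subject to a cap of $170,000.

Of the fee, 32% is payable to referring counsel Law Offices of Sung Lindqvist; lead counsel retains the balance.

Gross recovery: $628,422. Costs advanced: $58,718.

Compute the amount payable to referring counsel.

$41,359.42

Fee base (net of costs): $628,422 − $58,718 = $569,704
First $78,000 at 35% = $27,300.00
Next $84,000 at 30% = $25,200.00
Next $120,000 at 22% = $26,400.00
Remaining $287,704 at 17.5% = $50,348.20
Fee: $27,300.00 + $25,200.00 + $26,400.00 + $50,348.20 = $129,248.20
$129,248.20 is under the $170,000 cap.
Referral share: 32% of $129,248.20 = $41,359.42; lead counsel retains $129,248.20 − $41,359.42 = $87,888.78.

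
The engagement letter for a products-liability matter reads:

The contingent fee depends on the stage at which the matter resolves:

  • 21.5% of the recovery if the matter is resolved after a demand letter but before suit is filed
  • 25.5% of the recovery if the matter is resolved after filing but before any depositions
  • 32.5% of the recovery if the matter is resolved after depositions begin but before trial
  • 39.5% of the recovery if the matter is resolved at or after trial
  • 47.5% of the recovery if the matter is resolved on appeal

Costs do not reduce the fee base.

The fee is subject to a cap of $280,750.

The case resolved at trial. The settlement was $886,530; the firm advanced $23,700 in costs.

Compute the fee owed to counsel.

$280,750.00

Fee base is the gross recovery, $886,530; costs are reimbursed separately.
The matter resolved at trial, so the 39.5% rate applies.
$886,530 × 39.5% = $350,179.35
$350,179.35 exceeds the $280,750 cap, so the fee is capped at $280,750.00.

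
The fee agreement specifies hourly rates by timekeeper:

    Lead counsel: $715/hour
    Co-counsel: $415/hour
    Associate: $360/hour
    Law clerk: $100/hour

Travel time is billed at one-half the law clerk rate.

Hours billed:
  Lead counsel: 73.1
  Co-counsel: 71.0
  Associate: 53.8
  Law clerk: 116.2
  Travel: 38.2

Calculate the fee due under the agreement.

$114,629.50

Lead counsel: 73.1 × $715 = $52,266.50
Co-counsel: 71.0 × $415 = $29,465.00
Associate: 53.8 × $360 = $19,368.00
Law clerk: 116.2 × $100 = $11,620.00
Subtotal: $52,266.50 + $29,465.00 + $19,368.00 + $11,620.00 = $112,719.50
Travel: 38.2 × ($100 ÷ 2) = 38.2 × $50.00 = $1,910.00
Total: $112,719.50 + $1,910.00 = $114,629.50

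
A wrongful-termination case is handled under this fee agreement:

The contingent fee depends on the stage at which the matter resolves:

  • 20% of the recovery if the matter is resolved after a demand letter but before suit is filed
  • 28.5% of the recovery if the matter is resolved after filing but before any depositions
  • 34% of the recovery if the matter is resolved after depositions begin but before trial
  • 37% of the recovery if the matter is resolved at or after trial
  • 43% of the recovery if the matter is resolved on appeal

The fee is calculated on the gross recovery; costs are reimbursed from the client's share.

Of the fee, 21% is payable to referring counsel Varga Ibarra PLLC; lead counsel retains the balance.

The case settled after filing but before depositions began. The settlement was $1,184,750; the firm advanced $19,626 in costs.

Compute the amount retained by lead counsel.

$266,746.46

Fee base is the gross recovery, $1,184,750; costs are reimbursed separately.
The matter settled after filing but before depositions began, so the 28.5% rate applies.
$1,184,750 × 28.5% = $337,653.75
Referral share: 21% of $337,653.75 = $70,907.29; lead counsel retains $337,653.75 − $70,907.29 = $266,746.46.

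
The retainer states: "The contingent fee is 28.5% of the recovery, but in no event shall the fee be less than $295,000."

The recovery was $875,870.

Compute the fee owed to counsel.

$295,000.00

28.5% of $875,870 = $249,622.95
That is below the $295,000 minimum, so the minimum applies.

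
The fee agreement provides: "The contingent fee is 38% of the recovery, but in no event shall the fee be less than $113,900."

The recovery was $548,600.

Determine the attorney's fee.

38% of $548,600 = $208,468.00
That exceeds the $113,900 minimum.

$208,468.00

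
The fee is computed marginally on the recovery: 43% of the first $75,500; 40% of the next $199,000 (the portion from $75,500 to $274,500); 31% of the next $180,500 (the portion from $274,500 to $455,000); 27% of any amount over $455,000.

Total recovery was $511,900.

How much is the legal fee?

First $75,500 at 43% = $32,465.00
Next $199,000 at 40% = $79,600.00
Next $180,500 at 31% = $55,955.00
Remaining $56,900 at 27% = $15,363.00
Fee: $32,465.00 + $79,600.00 + $55,955.00 + $15,363.00 = $183,383.00

$183,383.00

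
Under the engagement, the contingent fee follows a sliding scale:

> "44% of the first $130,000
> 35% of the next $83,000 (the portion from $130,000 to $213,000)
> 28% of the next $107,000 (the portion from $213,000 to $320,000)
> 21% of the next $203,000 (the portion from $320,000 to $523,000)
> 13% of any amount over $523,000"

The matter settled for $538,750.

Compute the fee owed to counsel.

$160,887.50

First $130,000 at 44% = $57,200.00
Next $83,000 at 35% = $29,050.00
Next $107,000 at 28% = $29,960.00
Next $203,000 at 21% = $42,630.00
Remaining $15,750 at 13% = $2,047.50
Fee: $57,200.00 + $29,050.00 + $29,960.00 + $42,630.00 + $2,047.50 = $160,887.50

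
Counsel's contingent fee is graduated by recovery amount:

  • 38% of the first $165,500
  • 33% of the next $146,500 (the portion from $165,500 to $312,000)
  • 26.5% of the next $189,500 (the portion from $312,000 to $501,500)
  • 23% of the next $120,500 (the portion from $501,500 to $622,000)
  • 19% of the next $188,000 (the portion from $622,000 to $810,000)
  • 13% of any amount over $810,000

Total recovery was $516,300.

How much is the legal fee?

First $165,500 at 38% = $62,890.00
Next $146,500 at 33% = $48,345.00
Next $189,500 at 26.5% = $50,217.50
Remaining $14,800 at 23% = $3,404.00
Fee: $62,890.00 + $48,345.00 + $50,217.50 + $3,404.00 = $164,856.50

$164,856.50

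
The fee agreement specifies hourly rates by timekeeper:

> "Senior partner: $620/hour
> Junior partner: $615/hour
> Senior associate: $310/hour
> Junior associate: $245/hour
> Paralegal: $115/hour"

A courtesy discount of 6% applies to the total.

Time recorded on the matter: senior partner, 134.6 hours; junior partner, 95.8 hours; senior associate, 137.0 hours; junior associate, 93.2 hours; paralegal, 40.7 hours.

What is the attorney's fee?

Senior partner: 134.6 × $620 = $83,452.00
Junior partner: 95.8 × $615 = $58,917.00
Senior associate: 137.0 × $310 = $42,470.00
Junior associate: 93.2 × $245 = $22,834.00
Paralegal: 40.7 × $115 = $4,680.50
Subtotal: $212,353.50
Less 6% discount: −$12,741.21
Total: $212,353.50 − $12,741.21 = $199,612.29

$199,612.29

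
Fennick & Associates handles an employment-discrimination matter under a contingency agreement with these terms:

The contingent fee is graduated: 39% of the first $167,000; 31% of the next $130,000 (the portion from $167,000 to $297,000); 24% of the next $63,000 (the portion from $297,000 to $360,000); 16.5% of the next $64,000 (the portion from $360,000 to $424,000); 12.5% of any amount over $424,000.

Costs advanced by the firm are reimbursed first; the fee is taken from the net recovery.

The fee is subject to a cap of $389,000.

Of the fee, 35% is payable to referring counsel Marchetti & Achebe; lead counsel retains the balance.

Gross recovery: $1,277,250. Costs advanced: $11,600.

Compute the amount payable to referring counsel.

$82,710.69

Fee base (net of costs): $1,277,250 − $11,600 = $1,265,650
First $167,000 at 39% = $65,130.00
Next $130,000 at 31% = $40,300.00
Next $63,000 at 24% = $15,120.00
Next $64,000 at 16.5% = $10,560.00
Remaining $841,650 at 12.5% = $105,206.25
Fee: $65,130.00 + $40,300.00 + $15,120.00 + $10,560.00 + $105,206.25 = $236,316.25
$236,316.25 is under the $389,000 cap.
Referral share: 35% of $236,316.25 = $82,710.69; lead counsel retains $236,316.25 − $82,710.69 = $153,605.56.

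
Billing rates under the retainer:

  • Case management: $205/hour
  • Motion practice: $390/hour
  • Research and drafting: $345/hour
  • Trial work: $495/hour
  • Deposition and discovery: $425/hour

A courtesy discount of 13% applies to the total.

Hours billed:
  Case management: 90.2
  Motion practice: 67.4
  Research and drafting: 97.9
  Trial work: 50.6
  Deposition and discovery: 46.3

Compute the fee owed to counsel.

Case management: 90.2 × $205 = $18,491.00
Motion practice: 67.4 × $390 = $26,286.00
Research and drafting: 97.9 × $345 = $33,775.50
Trial work: 50.6 × $495 = $25,047.00
Deposition and discovery: 46.3 × $425 = $19,677.50
Subtotal: $123,277.00
Less 13% discount: −$16,026.01
Total: $123,277.00 − $16,026.01 = $107,250.99

$107,250.99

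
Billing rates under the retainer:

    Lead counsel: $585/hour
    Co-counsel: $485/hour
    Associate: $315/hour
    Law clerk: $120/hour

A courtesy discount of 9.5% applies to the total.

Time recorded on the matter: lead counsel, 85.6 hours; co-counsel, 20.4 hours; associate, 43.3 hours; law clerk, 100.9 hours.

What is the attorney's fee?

Lead counsel: 85.6 × $585 = $50,076.00
Co-counsel: 20.4 × $485 = $9,894.00
Associate: 43.3 × $315 = $13,639.50
Law clerk: 100.9 × $120 = $12,108.00
Subtotal: $85,717.50
Less 9.5% discount: −$8,143.16
Total: $85,717.50 − $8,143.16 = $77,574.34

$77,574.34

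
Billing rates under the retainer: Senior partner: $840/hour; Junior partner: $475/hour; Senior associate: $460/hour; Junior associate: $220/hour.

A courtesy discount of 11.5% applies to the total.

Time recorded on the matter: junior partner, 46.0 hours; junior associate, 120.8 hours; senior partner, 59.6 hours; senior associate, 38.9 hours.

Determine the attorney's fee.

Senior partner: 59.6 × $840 = $50,064.00
Junior partner: 46.0 × $475 = $21,850.00
Senior associate: 38.9 × $460 = $17,894.00
Junior associate: 120.8 × $220 = $26,576.00
Subtotal: $116,384.00
Less 11.5% discount: −$13,384.16
Total: $116,384.00 − $13,384.16 = $102,999.84

$102,999.84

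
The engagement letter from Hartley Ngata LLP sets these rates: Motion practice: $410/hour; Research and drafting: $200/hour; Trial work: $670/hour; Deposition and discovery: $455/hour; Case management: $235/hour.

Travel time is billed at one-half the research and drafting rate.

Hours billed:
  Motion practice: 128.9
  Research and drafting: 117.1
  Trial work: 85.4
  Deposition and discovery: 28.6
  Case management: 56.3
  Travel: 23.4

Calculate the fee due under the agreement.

Motion practice: 128.9 × $410 = $52,849.00
Research and drafting: 117.1 × $200 = $23,420.00
Trial work: 85.4 × $670 = $57,218.00
Deposition and discovery: 28.6 × $455 = $13,013.00
Case management: 56.3 × $235 = $13,230.50
Subtotal: $52,849.00 + $23,420.00 + $57,218.00 + $13,013.00 + $13,230.50 = $159,730.50
Travel: 23.4 × ($200 ÷ 2) = 23.4 × $100.00 = $2,340.00
Total: $159,730.50 + $2,340.00 = $162,070.50

$162,070.50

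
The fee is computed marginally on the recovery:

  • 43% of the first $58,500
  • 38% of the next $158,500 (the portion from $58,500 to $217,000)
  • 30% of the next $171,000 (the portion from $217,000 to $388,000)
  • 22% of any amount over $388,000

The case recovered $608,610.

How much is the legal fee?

First $58,500 at 43% = $25,155.00
Next $158,500 at 38% = $60,230.00
Next $171,000 at 30% = $51,300.00
Remaining $220,610 at 22% = $48,534.20
Fee: $25,155.00 + $60,230.00 + $51,300.00 + $48,534.20 = $185,219.20

$185,219.20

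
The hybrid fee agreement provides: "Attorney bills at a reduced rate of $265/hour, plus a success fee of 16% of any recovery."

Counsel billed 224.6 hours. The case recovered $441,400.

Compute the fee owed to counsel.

Hourly: 224.6 × $265 = $59,519.00
Success fee: 16% of $441,400 = $70,624.00
Total: $59,519.00 + $70,624.00 = $130,143.00

$130,143.00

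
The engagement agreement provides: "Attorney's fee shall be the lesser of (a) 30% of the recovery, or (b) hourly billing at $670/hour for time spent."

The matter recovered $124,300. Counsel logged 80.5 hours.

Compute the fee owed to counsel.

$37,290.00

(a) 30% of $124,300 = $37,290.00
(b) 80.5 × $670 = $53,935.00
The lesser is (a): $37,290.00.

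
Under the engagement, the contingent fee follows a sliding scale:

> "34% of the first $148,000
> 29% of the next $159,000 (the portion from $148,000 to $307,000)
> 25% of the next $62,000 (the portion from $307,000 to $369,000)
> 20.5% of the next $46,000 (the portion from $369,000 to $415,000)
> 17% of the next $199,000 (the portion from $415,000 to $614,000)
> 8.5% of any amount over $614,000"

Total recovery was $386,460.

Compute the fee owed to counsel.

First $148,000 at 34% = $50,320.00
Next $159,000 at 29% = $46,110.00
Next $62,000 at 25% = $15,500.00
Remaining $17,460 at 20.5% = $3,579.30
Fee: $50,320.00 + $46,110.00 + $15,500.00 + $3,579.30 = $115,509.30

$115,509.30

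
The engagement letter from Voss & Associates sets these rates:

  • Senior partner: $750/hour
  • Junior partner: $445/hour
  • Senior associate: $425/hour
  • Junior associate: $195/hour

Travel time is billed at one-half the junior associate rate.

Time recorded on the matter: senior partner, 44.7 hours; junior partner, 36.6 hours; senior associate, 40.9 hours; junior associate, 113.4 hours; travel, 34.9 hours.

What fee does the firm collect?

$92,710.25

Senior partner: 44.7 × $750 = $33,525.00
Junior partner: 36.6 × $445 = $16,287.00
Senior associate: 40.9 × $425 = $17,382.50
Junior associate: 113.4 × $195 = $22,113.00
Subtotal: $33,525.00 + $16,287.00 + $17,382.50 + $22,113.00 = $89,307.50
Travel: 34.9 × ($195 ÷ 2) = 34.9 × $97.50 = $3,402.75
Total: $89,307.50 + $3,402.75 = $92,710.25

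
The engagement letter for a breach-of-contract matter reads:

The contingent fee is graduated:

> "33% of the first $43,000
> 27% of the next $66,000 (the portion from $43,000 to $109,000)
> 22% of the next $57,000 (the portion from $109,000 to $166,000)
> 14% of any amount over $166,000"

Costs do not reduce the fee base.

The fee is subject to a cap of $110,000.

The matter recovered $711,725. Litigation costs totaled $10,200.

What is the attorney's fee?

Fee base is the gross recovery, $711,725; costs are reimbursed separately.
First $43,000 at 33% = $14,190.00
Next $66,000 at 27% = $17,820.00
Next $57,000 at 22% = $12,540.00
Remaining $545,725 at 14% = $76,401.50
Fee: $14,190.00 + $17,820.00 + $12,540.00 + $76,401.50 = $120,951.50
$120,951.50 exceeds the $110,000 cap, so the fee is capped at $110,000.00.

$110,000.00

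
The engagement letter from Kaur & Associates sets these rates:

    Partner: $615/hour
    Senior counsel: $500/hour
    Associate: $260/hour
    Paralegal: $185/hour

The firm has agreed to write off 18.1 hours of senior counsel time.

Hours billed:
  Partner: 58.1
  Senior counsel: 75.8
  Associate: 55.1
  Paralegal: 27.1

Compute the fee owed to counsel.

Partner: 58.1 × $615 = $35,731.50
Senior counsel: 75.8 × $500 = $37,900.00
Associate: 55.1 × $260 = $14,326.00
Paralegal: 27.1 × $185 = $5,013.50
Subtotal: $92,971.00
Write-off: 18.1 × $500 = $9,050.00
Total: $92,971.00 − $9,050.00 = $83,921.00

$83,921.00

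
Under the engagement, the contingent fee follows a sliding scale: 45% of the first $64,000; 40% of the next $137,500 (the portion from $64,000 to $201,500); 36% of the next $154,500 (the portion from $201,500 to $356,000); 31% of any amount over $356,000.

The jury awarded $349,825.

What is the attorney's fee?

$137,197.00

First $64,000 at 45% = $28,800.00
Next $137,500 at 40% = $55,000.00
Remaining $148,325 at 36% = $53,397.00
Fee: $28,800.00 + $55,000.00 + $53,397.00 = $137,197.00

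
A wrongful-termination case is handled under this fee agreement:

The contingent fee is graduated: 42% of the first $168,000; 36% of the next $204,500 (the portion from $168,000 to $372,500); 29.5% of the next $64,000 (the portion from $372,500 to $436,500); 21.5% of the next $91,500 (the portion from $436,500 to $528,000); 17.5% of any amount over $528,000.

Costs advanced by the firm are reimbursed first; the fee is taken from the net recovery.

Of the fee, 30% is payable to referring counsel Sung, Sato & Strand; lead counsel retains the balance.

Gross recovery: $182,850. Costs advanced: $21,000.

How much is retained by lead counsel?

Fee base (net of costs): $182,850 − $21,000 = $161,850
First $161,850 at 42% = $67,977.00
Referral share: 30% of $67,977.00 = $20,393.10; lead counsel retains $67,977.00 − $20,393.10 = $47,583.90.

$47,583.90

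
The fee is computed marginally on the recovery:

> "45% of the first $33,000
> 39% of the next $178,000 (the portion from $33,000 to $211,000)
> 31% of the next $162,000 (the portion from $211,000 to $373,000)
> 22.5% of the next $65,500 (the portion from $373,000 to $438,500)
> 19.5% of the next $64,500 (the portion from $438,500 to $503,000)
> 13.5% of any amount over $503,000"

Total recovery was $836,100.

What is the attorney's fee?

$206,773.50

First $33,000 at 45% = $14,850.00
Next $178,000 at 39% = $69,420.00
Next $162,000 at 31% = $50,220.00
Next $65,500 at 22.5% = $14,737.50
Next $64,500 at 19.5% = $12,577.50
Remaining $333,100 at 13.5% = $44,968.50
Fee: $14,850.00 + $69,420.00 + $50,220.00 + $14,737.50 + $12,577.50 + $44,968.50 = $206,773.50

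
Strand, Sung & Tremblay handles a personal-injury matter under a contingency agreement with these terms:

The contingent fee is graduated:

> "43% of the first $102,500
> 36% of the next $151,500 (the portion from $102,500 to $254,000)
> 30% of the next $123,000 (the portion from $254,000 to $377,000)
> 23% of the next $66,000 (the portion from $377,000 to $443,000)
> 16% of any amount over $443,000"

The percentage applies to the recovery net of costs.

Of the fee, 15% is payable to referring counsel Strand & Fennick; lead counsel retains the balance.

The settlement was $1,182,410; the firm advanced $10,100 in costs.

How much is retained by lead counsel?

Fee base (net of costs): $1,182,410 − $10,100 = $1,172,310
First $102,500 at 43% = $44,075.00
Next $151,500 at 36% = $54,540.00
Next $123,000 at 30% = $36,900.00
Next $66,000 at 23% = $15,180.00
Remaining $729,310 at 16% = $116,689.60
Fee: $44,075.00 + $54,540.00 + $36,900.00 + $15,180.00 + $116,689.60 = $267,384.60
Referral share: 15% of $267,384.60 = $40,107.69; lead counsel retains $267,384.60 − $40,107.69 = $227,276.91.

$227,276.91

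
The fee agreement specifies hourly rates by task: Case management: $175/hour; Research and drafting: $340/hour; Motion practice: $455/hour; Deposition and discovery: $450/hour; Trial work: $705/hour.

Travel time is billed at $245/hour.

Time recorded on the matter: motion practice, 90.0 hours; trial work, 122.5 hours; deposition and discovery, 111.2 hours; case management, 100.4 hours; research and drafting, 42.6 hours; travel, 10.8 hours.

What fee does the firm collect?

$212,052.50

Case management: 100.4 × $175 = $17,570.00
Research and drafting: 42.6 × $340 = $14,484.00
Motion practice: 90.0 × $455 = $40,950.00
Deposition and discovery: 111.2 × $450 = $50,040.00
Trial work: 122.5 × $705 = $86,362.50
Subtotal: $17,570.00 + $14,484.00 + $40,950.00 + $50,040.00 + $86,362.50 = $209,406.50
Travel: 10.8 × $245 = $2,646.00
Total: $209,406.50 + $2,646.00 = $212,052.50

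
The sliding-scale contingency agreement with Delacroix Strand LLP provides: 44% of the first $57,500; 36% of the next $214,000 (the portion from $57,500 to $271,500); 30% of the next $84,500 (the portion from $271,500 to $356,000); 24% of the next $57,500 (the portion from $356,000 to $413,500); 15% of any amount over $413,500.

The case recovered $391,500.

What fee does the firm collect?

First $57,500 at 44% = $25,300.00
Next $214,000 at 36% = $77,040.00
Next $84,500 at 30% = $25,350.00
Remaining $35,500 at 24% = $8,520.00
Fee: $25,300.00 + $77,040.00 + $25,350.00 + $8,520.00 = $136,210.00

$136,210.00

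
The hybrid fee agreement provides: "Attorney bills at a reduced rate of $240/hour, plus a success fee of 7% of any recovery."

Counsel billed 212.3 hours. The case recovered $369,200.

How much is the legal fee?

Hourly: 212.3 × $240 = $50,952.00
Success fee: 7% of $369,200 = $25,844.00
Total: $50,952.00 + $25,844.00 = $76,796.00

$76,796.00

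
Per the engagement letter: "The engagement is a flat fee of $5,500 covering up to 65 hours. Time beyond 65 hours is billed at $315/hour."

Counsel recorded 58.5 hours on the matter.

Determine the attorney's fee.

58.5 hours is within the 65-hour scope; only the flat fee applies.

$5,500.00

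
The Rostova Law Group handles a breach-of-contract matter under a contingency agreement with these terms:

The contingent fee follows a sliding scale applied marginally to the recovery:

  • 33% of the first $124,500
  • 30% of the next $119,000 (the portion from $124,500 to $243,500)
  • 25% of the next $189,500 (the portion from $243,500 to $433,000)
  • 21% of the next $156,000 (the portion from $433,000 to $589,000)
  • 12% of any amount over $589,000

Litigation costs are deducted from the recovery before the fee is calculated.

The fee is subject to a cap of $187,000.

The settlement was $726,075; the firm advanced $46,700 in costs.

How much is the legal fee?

Fee base (net of costs): $726,075 − $46,700 = $679,375
First $124,500 at 33% = $41,085.00
Next $119,000 at 30% = $35,700.00
Next $189,500 at 25% = $47,375.00
Next $156,000 at 21% = $32,760.00
Remaining $90,375 at 12% = $10,845.00
Fee: $41,085.00 + $35,700.00 + $47,375.00 + $32,760.00 + $10,845.00 = $167,765.00
$167,765.00 is under the $187,000 cap.

$167,765.00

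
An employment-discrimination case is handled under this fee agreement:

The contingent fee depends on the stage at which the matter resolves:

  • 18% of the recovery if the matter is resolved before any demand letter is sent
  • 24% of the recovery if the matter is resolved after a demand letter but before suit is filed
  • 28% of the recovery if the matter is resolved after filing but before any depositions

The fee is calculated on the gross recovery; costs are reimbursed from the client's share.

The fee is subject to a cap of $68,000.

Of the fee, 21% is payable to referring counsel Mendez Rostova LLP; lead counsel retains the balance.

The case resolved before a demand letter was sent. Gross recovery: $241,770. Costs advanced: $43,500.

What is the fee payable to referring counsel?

Fee base is the gross recovery, $241,770; costs are reimbursed separately.
The matter resolved before a demand letter was sent, so the 18% rate applies.
$241,770 × 18% = $43,518.60
$43,518.60 is under the $68,000 cap.
Referral share: 21% of $43,518.60 = $9,138.91; lead counsel retains $43,518.60 − $9,138.91 = $34,379.69.

$9,138.91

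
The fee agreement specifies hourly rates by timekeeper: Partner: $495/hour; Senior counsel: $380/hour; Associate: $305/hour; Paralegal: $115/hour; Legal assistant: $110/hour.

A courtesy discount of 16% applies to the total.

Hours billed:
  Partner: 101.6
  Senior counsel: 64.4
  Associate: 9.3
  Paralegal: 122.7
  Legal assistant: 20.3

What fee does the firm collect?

Partner: 101.6 × $495 = $50,292.00
Senior counsel: 64.4 × $380 = $24,472.00
Associate: 9.3 × $305 = $2,836.50
Paralegal: 122.7 × $115 = $14,110.50
Legal assistant: 20.3 × $110 = $2,233.00
Subtotal: $93,944.00
Less 16% discount: −$15,031.04
Total: $93,944.00 − $15,031.04 = $78,912.96

$78,912.96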